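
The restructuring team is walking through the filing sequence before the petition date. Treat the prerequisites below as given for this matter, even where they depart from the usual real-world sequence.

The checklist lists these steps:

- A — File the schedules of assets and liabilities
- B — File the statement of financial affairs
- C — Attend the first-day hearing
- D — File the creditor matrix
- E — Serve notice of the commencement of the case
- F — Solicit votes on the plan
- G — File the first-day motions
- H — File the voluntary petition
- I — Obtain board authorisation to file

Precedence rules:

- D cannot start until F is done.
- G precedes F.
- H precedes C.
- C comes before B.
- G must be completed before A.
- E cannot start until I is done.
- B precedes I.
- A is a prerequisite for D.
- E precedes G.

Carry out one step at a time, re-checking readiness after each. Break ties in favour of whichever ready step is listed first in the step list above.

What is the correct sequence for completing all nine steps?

H is the only step with nothing outstanding, so it goes first.
C is the only step now ready → C.
B needed C, now all done → B.
I needed B, now all done → I.
That leaves E as the only ready step → E.
That leaves G as the only ready step → G.
A and F are both available; A is listed earlier → A.
F needed G, now all done → F.
Next only D has its prerequisites met → D.

H C B I E G A F D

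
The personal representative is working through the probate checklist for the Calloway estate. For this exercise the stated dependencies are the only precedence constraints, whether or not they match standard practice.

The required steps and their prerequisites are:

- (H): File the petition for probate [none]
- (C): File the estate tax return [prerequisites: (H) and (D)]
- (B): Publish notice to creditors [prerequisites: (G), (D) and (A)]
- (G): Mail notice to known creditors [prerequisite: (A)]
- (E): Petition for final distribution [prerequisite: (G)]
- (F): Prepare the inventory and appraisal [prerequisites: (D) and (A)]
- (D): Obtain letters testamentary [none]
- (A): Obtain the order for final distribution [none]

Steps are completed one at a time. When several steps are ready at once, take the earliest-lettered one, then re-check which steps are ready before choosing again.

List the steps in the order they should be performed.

(A), (D), (F), (G), (B), (E), (H), (C)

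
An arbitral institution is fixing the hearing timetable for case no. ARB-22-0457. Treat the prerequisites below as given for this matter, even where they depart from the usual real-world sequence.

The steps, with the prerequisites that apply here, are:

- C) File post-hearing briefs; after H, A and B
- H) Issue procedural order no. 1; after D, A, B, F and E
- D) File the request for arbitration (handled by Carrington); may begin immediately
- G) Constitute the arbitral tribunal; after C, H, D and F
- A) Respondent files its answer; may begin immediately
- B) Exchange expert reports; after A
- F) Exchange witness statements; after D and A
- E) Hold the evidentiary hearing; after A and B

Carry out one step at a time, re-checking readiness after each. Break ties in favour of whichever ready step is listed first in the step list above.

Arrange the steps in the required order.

D, A, B, F, E, H, C, G

Nothing is required for D and A. D is listed earlier → D first.
A is the only step now ready → A.
Now B and F have their prerequisites met. B is listed earlier, so B next.
E now also ready, so the ready set is {F, E}; F is listed earlier → F.
E is the only step now ready → E.
H is the only step now ready → H.
C needed H, A and B, now all done → C.
That leaves G as the only ready step → G.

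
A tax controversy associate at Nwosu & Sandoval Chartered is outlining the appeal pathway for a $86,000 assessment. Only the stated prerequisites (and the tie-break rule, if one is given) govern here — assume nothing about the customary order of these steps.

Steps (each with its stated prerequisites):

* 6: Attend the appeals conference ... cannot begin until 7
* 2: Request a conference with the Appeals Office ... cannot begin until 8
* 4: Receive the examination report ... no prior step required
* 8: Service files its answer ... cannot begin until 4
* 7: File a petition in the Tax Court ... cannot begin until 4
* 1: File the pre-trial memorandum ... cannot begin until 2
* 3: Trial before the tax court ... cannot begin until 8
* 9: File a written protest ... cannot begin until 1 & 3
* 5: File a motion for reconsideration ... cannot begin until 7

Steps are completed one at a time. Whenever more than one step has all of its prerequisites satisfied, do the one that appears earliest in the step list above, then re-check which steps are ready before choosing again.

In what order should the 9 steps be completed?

4, 8, 2, 7, 6, 1, 3, 9, 5

Only 4 has no prerequisites, so it is first.
Ready: 8 and 7. 8 is listed earlier → 8.
Now 2, 7 and 3 have their prerequisites met. 2 is listed earlier, so 2 next.
7, 1 and 3 are all available; 7 is listed earlier → 7.
Now 6, 1, 3 and 5 have their prerequisites met. 6 is listed earlier, so 6 next.
Ready: 1, 3 and 5. 1 is listed earlier → 1.
Now 3 and 5 have their prerequisites met. 3 is listed earlier, so 3 next.
9 and 5 are both available; 9 is listed earlier → 9.
That leaves 5 as the only ready step → 5.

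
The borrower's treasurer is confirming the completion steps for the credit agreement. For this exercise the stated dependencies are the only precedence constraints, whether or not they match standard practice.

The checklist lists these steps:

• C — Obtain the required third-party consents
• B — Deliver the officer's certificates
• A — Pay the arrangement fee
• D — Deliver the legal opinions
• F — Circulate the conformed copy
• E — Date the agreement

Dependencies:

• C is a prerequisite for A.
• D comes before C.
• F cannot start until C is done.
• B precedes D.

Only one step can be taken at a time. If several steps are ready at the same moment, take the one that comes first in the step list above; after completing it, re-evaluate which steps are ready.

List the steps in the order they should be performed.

B, D, C, A, F, E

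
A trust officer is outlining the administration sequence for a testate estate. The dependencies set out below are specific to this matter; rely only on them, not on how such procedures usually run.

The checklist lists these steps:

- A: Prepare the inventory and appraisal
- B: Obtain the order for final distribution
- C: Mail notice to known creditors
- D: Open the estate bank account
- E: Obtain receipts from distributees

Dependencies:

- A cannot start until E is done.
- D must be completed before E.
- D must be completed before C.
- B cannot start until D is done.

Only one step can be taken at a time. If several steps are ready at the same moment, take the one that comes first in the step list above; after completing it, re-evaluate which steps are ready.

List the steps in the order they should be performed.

D, B, C, E, A

D has no prerequisites → D first.
Ready: B, C and E. B is listed earlier → B.
Now C and E have their prerequisites met. C is listed earlier, so C next.
Next only E has its prerequisites met → E.
A needed E, now all done → A.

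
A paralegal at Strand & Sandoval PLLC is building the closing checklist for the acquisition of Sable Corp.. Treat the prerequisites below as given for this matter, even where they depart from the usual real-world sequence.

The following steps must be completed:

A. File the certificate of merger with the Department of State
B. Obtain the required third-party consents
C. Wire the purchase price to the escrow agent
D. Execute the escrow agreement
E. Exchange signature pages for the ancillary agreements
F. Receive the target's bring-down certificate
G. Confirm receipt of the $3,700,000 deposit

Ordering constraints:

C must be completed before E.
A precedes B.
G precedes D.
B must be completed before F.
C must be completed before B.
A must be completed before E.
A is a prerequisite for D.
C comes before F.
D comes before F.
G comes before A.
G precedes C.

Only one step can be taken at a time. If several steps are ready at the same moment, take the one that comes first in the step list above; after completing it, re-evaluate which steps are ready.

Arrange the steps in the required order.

G A C B D E F

Only G has no prerequisites, so it is first.
Ready: A and C. A is listed earlier → A.
Now C and D have their prerequisites met. C is listed earlier, so C next.
B and E now also ready, so the ready set is {B, D, E}; B is listed earlier → B.
Now D and E have their prerequisites met. D is listed earlier, so D next.
E and F are both available; E is listed earlier → E.
F needed B, C and D, now all done → F.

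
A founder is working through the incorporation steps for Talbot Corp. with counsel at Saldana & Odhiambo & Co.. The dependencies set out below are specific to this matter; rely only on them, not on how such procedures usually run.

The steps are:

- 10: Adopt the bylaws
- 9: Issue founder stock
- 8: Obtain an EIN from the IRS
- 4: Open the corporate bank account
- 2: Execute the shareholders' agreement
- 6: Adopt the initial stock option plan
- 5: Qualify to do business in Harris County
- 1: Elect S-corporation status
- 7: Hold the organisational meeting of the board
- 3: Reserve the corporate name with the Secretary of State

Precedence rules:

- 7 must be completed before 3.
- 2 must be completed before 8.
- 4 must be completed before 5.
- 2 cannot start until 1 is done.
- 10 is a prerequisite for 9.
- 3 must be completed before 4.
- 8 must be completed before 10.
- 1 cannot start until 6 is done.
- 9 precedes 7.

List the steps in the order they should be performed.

6, 1, 2, 8, 10, 9, 7, 3, 4, 5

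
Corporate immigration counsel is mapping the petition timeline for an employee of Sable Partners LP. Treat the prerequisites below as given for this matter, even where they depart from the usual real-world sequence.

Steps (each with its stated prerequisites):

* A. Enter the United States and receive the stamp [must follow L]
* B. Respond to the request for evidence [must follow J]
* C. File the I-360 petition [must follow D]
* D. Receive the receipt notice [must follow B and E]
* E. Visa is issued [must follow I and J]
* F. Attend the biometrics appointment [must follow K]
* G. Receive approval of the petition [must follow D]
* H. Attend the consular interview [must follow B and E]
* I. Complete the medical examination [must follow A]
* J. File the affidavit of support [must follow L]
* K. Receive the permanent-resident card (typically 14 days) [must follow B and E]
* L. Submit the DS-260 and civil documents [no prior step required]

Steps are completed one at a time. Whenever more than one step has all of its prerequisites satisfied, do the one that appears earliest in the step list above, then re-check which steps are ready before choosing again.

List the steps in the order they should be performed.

L, A, I, J, B, E, D, C, G, H, K, F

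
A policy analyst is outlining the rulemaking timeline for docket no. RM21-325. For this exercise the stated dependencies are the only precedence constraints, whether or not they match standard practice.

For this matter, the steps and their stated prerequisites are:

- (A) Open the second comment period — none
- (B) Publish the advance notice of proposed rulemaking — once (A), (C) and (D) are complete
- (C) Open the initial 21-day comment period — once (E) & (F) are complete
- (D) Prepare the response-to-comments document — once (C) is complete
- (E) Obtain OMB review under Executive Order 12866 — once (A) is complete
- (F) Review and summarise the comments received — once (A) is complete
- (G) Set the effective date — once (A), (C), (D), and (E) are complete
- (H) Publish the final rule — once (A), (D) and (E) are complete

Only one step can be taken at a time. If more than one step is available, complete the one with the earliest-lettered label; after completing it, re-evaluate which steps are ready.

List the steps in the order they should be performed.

(A) is the only step with nothing outstanding, so it goes first.
(E) and (F) are both available; (E) has the earlier label → (E).
(F) is the only step now ready → (F).
(C) needed (E) and (F), now all done → (C).
That leaves (D) as the only ready step → (D).
(B), (G) and (H) are all available; (B) has the earlier label → (B).
(G) and (H) are both available; (G) has the earlier label → (G).
(H) needed (A), (D) and (E), now all done → (H).

(A) → (E) → (F) → (C) → (D) → (B) → (G) → (H)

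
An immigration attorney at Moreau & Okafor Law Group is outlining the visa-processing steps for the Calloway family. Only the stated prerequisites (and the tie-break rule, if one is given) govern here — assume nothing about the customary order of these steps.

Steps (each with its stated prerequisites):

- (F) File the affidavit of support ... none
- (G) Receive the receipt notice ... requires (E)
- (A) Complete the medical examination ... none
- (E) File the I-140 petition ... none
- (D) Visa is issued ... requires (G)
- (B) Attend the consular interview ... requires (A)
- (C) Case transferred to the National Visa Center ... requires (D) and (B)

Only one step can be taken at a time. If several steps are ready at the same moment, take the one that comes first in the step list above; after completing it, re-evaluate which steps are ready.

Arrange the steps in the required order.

(F) → (A) → (E) → (G) → (D) → (B) → (C)

(F), (A) and (E) have no prerequisites; (F) is listed earlier, so (F) is first.
Now (A) and (E) have their prerequisites met. (A) is listed earlier, so (A) next.
Ready: (E) and (B). (E) is listed earlier → (E).
Ready: (G) and (B). (G) is listed earlier → (G).
Now (D) and (B) have their prerequisites met. (D) is listed earlier, so (D) next.
Next only (B) has its prerequisites met → (B).
(C) needed (D) and (B), now all done → (C).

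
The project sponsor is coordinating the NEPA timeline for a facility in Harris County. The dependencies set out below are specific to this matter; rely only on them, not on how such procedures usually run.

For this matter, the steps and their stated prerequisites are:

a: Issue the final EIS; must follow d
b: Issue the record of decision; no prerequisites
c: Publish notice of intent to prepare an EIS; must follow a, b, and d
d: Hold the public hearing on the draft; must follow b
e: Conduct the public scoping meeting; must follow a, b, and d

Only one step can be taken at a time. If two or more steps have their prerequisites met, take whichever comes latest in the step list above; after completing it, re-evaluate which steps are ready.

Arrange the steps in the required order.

b has no prerequisites → b first.
d is the only step now ready → d.
a needed d, now all done → a.
e and c are both available; e is listed later → e.
c needed d, b and a, now all done → c.

b, d, a, e, c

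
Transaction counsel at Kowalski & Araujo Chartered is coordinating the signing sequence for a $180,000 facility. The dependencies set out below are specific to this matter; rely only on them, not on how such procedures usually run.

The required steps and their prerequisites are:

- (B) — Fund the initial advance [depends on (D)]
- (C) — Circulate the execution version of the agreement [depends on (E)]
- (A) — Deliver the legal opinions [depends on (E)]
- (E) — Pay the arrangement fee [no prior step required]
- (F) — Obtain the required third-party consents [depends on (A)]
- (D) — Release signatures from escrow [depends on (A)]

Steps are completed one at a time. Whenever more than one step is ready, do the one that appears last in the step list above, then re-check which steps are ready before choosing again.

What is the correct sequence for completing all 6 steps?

(E) has no prerequisites → (E) first.
(A) and (C) are both available; (A) is listed later → (A).
(D) and (F) now also ready, so the ready set is {(D), (F), (C)}; (D) is listed later → (D).
Ready: (F), (C) and (B). (F) is listed later → (F).
Ready: (C) and (B). (C) is listed later → (C).
That leaves (B) as the only ready step → (B).

(E) → (A) → (D) → (F) → (C) → (B)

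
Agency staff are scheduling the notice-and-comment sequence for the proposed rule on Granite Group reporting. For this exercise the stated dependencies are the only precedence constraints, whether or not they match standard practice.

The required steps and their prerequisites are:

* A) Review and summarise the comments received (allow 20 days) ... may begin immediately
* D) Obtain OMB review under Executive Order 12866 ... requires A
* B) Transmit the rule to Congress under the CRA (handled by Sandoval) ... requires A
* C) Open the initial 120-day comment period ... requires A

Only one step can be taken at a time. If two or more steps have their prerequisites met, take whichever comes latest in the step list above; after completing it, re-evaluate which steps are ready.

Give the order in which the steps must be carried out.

A, C, B, D

A has no prerequisites → A first.
Now C, B and D have their prerequisites met. C is listed later, so C next.
Ready: B and D. B is listed later → B.
D needed A, now all done → D.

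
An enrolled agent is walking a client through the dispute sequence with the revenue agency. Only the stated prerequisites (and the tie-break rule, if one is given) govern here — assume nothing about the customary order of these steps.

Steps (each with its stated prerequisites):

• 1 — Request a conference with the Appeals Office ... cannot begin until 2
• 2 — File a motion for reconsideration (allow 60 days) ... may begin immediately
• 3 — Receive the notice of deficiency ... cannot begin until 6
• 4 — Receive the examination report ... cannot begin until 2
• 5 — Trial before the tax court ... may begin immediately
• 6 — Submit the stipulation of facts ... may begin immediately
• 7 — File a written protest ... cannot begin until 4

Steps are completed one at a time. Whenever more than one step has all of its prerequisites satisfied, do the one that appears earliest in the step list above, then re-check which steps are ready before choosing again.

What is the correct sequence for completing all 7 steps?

Nothing is required for 2, 5 and 6. 2 is listed earlier → 2 first.
1, 4, 5 and 6 are all available; 1 is listed earlier → 1.
4, 5 and 6 are all available; 4 is listed earlier → 4.
7 now also ready, so the ready set is {5, 6, 7}; 5 is listed earlier → 5.
6 and 7 are both available; 6 is listed earlier → 6.
3 and 7 are both available; 3 is listed earlier → 3.
7 needed 4, now all done → 7.

2 → 1 → 4 → 5 → 6 → 3 → 7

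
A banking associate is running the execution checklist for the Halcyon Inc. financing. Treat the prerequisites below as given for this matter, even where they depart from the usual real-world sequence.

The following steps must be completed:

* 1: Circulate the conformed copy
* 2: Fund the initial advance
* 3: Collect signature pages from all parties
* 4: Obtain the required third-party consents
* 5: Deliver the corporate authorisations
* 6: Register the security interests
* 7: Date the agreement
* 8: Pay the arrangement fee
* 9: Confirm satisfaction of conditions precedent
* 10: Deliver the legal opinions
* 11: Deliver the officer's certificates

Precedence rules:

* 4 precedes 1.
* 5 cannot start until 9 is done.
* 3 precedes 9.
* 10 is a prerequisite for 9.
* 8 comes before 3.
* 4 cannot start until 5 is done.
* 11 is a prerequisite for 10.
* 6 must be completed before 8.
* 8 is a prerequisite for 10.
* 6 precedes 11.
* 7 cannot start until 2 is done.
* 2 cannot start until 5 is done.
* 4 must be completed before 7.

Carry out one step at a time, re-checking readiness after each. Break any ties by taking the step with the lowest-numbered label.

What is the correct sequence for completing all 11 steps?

6 8 3 11 10 9 5 2 4 1 7

6 has no prerequisites → 6 first.
8 and 11 are both available; 8 has the earlier label → 8.
3 and 11 are both available; 3 has the earlier label → 3.
11 needed 6, now all done → 11.
Next only 10 has its prerequisites met → 10.
9 is the only step now ready → 9.
5 is the only step now ready → 5.
Ready: 2 and 4. 2 has the earlier label → 2.
4 needed 5, now all done → 4.
Now 1 and 7 have their prerequisites met. 1 has the earlier label, so 1 next.
7 needed 2 and 4, now all done → 7.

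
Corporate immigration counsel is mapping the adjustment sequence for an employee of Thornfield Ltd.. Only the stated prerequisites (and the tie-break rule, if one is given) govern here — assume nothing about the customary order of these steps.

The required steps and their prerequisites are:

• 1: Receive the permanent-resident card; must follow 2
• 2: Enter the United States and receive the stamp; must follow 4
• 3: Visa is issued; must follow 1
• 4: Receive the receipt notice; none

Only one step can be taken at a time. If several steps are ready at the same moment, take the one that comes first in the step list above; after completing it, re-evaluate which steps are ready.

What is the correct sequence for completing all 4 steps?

Only 4 has no prerequisites, so it is first.
2 needed 4, now all done → 2.
1 needed 2, now all done → 1.
3 is the only step now ready → 3.

4 → 2 → 1 → 3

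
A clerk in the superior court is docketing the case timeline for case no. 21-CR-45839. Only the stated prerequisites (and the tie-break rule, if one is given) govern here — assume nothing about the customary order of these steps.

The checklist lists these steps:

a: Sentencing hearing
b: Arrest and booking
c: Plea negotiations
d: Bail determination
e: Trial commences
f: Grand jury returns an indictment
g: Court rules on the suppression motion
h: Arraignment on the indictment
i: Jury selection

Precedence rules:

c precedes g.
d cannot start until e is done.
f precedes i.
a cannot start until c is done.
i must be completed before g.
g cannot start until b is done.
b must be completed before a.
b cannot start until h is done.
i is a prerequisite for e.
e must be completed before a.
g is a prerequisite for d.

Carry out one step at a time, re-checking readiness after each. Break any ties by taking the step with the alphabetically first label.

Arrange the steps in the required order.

c → f → h → b → i → e → a → g → d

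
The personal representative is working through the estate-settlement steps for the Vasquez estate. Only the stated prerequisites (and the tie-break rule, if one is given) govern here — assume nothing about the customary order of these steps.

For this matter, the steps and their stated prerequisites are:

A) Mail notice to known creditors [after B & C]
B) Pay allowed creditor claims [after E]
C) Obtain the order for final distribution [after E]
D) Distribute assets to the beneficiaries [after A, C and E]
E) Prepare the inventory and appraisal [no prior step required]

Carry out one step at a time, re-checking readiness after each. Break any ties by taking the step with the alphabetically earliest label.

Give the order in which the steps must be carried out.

Only E has no prerequisites, so it is first.
Now B and C have their prerequisites met. B has the earlier label, so B next.
Next only C has its prerequisites met → C.
Next only A has its prerequisites met → A.
Next only D has its prerequisites met → D.

E B C A D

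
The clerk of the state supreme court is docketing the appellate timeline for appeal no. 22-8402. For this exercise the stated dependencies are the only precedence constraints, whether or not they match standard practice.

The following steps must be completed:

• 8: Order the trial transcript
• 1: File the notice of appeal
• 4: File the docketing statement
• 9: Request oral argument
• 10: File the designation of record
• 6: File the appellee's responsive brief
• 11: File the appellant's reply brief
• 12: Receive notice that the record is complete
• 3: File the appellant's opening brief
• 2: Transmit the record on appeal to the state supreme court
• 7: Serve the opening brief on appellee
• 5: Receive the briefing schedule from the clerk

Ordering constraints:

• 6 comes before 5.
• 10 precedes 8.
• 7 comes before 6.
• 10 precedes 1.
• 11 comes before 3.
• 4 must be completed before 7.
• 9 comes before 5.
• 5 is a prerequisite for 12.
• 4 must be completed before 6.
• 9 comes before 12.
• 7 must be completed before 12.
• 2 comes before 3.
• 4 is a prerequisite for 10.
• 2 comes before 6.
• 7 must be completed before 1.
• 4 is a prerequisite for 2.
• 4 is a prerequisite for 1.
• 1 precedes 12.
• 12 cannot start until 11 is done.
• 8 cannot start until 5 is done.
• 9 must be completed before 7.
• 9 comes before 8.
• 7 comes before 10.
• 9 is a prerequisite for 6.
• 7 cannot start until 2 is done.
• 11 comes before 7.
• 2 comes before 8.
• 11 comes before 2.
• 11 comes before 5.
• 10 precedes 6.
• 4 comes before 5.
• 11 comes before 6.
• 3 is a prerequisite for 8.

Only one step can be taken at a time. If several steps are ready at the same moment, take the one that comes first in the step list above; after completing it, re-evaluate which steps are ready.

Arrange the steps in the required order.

4, 9, 11, 2, 3, 7, 10, 1, 6, 5, 8, 12

4, 9 and 11 have no prerequisites; 4 is listed earlier, so 4 is first.
Now 9 and 11 have their prerequisites met. 9 is listed earlier, so 9 next.
Next only 11 has its prerequisites met → 11.
2 needed 4 and 11, now all done → 2.
Now 3 and 7 have their prerequisites met. 3 is listed earlier, so 3 next.
7 is the only step now ready → 7.
10 is the only step now ready → 10.
Ready: 1 and 6. 1 is listed earlier → 1.
6 needed 4, 9, 10, 11, 2 and 7, now all done → 6.
5 is the only step now ready → 5.
Ready: 8 and 12. 8 is listed earlier → 8.
12 needed 1, 9, 11, 7 and 5, now all done → 12.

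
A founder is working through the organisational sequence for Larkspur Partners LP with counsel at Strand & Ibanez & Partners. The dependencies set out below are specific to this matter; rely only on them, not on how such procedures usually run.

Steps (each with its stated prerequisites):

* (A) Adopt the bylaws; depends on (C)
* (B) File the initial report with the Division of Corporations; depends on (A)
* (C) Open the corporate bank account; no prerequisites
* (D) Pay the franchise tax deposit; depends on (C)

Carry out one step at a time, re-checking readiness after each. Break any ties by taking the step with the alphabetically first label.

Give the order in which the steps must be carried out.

(C), (A), (B), (D)

Only (C) has no prerequisites, so it is first.
Now (A) and (D) have their prerequisites met. (A) has the earlier label, so (A) next.
Now (B) and (D) have their prerequisites met. (B) has the earlier label, so (B) next.
That leaves (D) as the only ready step → (D).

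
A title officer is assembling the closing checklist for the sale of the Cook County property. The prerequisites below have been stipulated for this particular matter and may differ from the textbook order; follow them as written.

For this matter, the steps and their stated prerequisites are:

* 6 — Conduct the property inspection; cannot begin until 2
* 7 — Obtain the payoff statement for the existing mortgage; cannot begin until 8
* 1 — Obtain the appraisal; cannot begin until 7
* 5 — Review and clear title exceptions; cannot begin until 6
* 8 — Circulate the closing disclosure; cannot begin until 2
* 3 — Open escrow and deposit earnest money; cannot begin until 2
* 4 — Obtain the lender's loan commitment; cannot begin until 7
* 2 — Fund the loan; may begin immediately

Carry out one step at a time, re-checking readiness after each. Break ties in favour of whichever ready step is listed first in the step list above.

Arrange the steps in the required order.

2 → 6 → 5 → 8 → 7 → 1 → 3 → 4

2 has no prerequisites → 2 first.
Now 6, 8 and 3 have their prerequisites met. 6 is listed earlier, so 6 next.
Now 5, 8 and 3 have their prerequisites met. 5 is listed earlier, so 5 next.
8 and 3 are both available; 8 is listed earlier → 8.
Now 7 and 3 have their prerequisites met. 7 is listed earlier, so 7 next.
1 and 4 now also ready, so the ready set is {1, 3, 4}; 1 is listed earlier → 1.
Ready: 3 and 4. 3 is listed earlier → 3.
4 needed 7, now all done → 4.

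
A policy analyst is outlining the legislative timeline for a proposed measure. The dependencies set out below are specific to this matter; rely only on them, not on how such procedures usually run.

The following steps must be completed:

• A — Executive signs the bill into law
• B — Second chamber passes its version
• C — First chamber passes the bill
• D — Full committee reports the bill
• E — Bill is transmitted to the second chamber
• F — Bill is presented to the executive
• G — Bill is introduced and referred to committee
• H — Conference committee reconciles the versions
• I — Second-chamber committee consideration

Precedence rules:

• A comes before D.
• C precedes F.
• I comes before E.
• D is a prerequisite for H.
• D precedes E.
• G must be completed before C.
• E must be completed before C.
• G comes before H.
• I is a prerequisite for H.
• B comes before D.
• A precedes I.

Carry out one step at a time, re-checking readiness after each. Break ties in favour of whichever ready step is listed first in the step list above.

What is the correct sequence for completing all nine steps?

Nothing is required for A, B and G. A is listed earlier → A first.
Ready: B, G and I. B is listed earlier → B.
Ready: D, G and I. D is listed earlier → D.
Ready: G and I. G is listed earlier → G.
I is the only step now ready → I.
Now E and H have their prerequisites met. E is listed earlier, so E next.
C now also ready, so the ready set is {C, H}; C is listed earlier → C.
F now also ready, so the ready set is {F, H}; F is listed earlier → F.
H is the only step now ready → H.

A, B, D, G, I, E, C, F, H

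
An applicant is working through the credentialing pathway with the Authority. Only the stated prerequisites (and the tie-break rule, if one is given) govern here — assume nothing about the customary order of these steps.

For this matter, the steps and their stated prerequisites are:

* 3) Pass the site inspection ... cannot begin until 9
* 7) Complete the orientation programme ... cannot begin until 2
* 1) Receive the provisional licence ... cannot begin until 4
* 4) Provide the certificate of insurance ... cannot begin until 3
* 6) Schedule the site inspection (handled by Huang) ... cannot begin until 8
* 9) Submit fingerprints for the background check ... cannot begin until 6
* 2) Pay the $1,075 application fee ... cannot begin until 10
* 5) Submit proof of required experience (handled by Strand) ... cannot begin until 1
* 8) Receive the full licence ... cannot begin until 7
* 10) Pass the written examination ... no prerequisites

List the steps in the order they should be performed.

10, 2, 7, 8, 6, 9, 3, 4, 1, 5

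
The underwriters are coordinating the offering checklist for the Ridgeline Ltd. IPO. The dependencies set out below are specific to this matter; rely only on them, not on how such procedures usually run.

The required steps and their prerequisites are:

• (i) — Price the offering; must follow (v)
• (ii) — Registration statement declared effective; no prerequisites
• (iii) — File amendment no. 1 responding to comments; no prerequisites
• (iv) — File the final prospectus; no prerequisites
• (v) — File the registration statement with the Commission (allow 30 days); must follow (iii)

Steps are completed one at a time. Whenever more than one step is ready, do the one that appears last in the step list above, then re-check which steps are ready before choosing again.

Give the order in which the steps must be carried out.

(iv), (iii), (v), (ii), (i)

Nothing is required for (iv), (iii) and (ii). (iv) is listed later → (iv) first.
(iii) and (ii) are both available; (iii) is listed later → (iii).
Now (v) and (ii) have their prerequisites met. (v) is listed later, so (v) next.
Now (ii) and (i) have their prerequisites met. (ii) is listed later, so (ii) next.
(i) is the only step now ready → (i).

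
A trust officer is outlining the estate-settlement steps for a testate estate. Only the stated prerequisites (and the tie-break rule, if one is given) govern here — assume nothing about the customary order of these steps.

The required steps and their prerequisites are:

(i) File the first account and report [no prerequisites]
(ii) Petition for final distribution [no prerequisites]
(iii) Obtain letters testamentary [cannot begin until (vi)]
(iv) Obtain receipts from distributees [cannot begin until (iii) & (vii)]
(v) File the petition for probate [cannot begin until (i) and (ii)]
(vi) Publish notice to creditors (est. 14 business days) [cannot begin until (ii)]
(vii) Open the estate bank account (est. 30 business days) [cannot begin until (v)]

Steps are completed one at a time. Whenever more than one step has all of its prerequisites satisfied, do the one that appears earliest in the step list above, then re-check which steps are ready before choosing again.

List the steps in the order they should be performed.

Nothing is required for (i) and (ii). (i) is listed earlier → (i) first.
Next only (ii) has its prerequisites met → (ii).
Ready: (v) and (vi). (v) is listed earlier → (v).
Ready: (vi) and (vii). (vi) is listed earlier → (vi).
Now (iii) and (vii) have their prerequisites met. (iii) is listed earlier, so (iii) next.
(vii) is the only step now ready → (vii).
(iv) is the only step now ready → (iv).

(i), (ii), (v), (vi), (iii), (vii), (iv)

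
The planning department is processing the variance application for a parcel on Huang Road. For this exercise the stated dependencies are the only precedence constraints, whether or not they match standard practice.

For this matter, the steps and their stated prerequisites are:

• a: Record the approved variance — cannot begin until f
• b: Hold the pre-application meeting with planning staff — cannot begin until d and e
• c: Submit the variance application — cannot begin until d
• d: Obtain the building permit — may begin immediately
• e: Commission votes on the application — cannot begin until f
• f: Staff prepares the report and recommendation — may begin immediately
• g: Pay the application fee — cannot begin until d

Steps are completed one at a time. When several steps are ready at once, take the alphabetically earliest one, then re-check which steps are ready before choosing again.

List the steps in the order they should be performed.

d, c, f, a, e, b, g

Nothing is required for d and f. d has the earlier label → d first.
c and g now also ready, so the ready set is {c, f, g}; c has the earlier label → c.
Now f and g have their prerequisites met. f has the earlier label, so f next.
a, e and g are all available; a has the earlier label → a.
Ready: e and g. e has the earlier label → e.
b now also ready, so the ready set is {b, g}; b has the earlier label → b.
g needed d, now all done → g.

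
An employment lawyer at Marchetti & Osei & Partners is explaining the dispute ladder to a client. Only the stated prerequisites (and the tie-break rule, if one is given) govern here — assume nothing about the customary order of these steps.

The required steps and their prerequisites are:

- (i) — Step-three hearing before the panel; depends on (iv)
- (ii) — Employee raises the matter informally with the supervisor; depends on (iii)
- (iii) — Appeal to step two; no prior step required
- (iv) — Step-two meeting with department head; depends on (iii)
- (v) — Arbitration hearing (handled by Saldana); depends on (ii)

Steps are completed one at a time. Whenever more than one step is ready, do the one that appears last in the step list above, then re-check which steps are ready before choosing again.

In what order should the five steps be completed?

(iii) has no prerequisites → (iii) first.
Ready: (iv) and (ii). (iv) is listed later → (iv).
Now (ii) and (i) have their prerequisites met. (ii) is listed later, so (ii) next.
(v) and (i) are both available; (v) is listed later → (v).
That leaves (i) as the only ready step → (i).

(iii), (iv), (ii), (v), (i)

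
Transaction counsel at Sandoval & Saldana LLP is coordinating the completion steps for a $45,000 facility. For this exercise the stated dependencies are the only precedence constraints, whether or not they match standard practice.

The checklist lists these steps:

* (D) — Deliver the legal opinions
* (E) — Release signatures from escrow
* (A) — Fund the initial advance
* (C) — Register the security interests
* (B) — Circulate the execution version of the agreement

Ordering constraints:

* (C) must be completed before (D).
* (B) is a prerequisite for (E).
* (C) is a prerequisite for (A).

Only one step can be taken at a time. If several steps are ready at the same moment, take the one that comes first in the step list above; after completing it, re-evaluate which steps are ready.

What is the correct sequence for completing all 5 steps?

(C), (D), (A), (B), (E)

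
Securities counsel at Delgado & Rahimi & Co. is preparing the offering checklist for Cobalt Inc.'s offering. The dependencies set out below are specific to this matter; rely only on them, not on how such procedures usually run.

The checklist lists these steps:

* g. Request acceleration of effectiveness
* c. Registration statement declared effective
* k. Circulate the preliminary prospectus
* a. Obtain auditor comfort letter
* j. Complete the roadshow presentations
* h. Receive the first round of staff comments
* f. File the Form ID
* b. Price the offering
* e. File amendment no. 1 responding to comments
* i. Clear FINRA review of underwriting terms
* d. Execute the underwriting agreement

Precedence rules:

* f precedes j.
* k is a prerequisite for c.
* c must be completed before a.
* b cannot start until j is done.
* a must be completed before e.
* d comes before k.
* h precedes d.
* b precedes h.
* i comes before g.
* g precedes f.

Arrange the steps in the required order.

i, g, f, j, b, h, d, k, c, a, e

i has no prerequisites → i first.
Next only g has its prerequisites met → g.
f is the only step now ready → f.
Next only j has its prerequisites met → j.
Next only b has its prerequisites met → b.
h is the only step now ready → h.
d is the only step now ready → d.
Next only k has its prerequisites met → k.
c needed k, now all done → c.
a needed c, now all done → a.
That leaves e as the only ready step → e.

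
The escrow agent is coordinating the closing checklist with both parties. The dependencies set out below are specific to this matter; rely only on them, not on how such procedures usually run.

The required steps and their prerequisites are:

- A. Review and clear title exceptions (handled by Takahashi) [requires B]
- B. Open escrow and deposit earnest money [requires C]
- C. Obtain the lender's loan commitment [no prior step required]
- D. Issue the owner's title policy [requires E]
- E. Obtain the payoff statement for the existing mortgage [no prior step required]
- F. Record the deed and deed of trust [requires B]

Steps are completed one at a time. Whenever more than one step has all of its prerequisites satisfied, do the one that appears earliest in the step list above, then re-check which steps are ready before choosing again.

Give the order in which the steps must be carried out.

C, B, A, E, D, F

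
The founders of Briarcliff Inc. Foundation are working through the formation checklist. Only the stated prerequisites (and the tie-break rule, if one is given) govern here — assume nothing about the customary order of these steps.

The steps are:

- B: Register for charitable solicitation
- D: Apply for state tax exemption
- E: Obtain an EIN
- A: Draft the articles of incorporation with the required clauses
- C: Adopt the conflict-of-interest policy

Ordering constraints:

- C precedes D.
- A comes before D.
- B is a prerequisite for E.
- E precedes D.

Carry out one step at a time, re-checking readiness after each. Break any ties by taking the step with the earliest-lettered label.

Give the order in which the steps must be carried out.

A → B → C → E → D

A, B and C have no prerequisites; A has the earlier label, so A is first.
B and C are both available; B has the earlier label → B.
E now also ready, so the ready set is {C, E}; C has the earlier label → C.
E needed B, now all done → E.
Next only D has its prerequisites met → D.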